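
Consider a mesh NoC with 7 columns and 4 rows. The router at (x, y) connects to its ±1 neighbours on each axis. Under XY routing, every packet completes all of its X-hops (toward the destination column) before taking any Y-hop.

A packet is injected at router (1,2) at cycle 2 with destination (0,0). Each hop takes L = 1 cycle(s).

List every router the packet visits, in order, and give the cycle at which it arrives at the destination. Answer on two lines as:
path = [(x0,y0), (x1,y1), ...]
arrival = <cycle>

path = [(1,2), (0,2), (0,1), (0,0)]
arrival = 5

src (1,2)  cyc=2
W→(0,2)  cyc=3
S→(0,1)  cyc=4
S→(0,0)  cyc=5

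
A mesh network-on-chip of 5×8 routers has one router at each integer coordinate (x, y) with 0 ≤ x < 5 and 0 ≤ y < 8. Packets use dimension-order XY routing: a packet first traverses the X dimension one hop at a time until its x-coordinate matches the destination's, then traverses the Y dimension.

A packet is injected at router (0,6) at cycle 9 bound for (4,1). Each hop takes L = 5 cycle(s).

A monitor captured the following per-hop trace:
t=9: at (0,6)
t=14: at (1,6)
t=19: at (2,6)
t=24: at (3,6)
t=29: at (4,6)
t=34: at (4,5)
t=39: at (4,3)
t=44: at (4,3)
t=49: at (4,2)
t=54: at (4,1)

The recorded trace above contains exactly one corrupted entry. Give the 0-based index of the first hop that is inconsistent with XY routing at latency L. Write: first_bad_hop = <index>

first_bad_hop = 6

hop 1: step (+1,+0), +5 cyc — ok
hop 2: step (+1,+0), +5 cyc — ok
hop 3: step (+1,+0), +5 cyc — ok
hop 4: step (+1,+0), +5 cyc — ok
hop 5: step (+0,-1), +5 cyc — ok
hop 6: step (+0,-2), +5 cyc — BAD: non-unit step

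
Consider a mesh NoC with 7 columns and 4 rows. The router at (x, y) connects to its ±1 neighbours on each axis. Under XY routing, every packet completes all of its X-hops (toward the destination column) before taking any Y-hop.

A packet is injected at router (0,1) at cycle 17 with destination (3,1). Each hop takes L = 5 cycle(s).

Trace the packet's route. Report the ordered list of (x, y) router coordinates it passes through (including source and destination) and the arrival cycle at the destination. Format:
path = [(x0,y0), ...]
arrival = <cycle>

path = [(0,1), (1,1), (2,1), (3,1)]
arrival = 32

src (0,1)  cyc=17
E→(1,1)  cyc=22
E→(2,1)  cyc=27
E→(3,1)  cyc=32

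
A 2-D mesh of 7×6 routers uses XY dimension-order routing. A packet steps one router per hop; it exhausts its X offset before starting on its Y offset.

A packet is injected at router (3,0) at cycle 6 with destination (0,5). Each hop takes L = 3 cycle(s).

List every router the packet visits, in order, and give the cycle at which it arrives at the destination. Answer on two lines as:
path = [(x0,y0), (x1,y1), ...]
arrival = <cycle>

path = [(3,0), (2,0), (1,0), (0,0), (0,1), (0,2), (0,3), (0,4), (0,5)]
arrival = 30

t=6: at (3,0)
t=9: at (2,0) after W
t=12: at (1,0) after W
t=15: at (0,0) after W
t=18: at (0,1) after N
t=21: at (0,2) after N
t=24: at (0,3) after N
t=27: at (0,4) after N
t=30: at (0,5) after N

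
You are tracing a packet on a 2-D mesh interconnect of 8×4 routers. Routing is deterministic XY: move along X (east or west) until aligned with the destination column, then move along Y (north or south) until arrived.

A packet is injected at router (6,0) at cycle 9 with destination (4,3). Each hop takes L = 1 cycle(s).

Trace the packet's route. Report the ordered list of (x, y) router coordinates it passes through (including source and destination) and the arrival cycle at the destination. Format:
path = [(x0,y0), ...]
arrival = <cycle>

path = [(6,0), (5,0), (4,0), (4,1), (4,2), (4,3)]
arrival = 14

t=9: at (6,0)
t=10: at (5,0) after W
t=11: at (4,0) after W
t=12: at (4,1) after N
t=13: at (4,2) after N
t=14: at (4,3) after N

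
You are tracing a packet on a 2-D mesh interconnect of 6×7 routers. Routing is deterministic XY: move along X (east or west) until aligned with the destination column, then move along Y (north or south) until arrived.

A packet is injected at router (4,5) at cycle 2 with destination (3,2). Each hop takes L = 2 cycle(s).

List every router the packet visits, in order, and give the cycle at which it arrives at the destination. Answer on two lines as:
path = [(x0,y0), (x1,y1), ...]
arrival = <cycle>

[0] x=4 y=5 t=2
[1] x=3 y=5 t=4 →W
[2] x=3 y=4 t=6 →S
[3] x=3 y=3 t=8 →S
[4] x=3 y=2 t=10 →S

path = [(4,5), (3,5), (3,4), (3,3), (3,2)]
arrival = 10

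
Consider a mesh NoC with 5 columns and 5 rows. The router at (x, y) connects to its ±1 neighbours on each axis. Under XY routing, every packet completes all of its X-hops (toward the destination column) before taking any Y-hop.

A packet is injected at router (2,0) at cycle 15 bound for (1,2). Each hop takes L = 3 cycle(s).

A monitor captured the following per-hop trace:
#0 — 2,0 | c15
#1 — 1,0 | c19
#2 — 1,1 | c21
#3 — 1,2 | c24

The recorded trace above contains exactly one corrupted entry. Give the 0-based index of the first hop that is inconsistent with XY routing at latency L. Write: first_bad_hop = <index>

check 1→ d=(-1,0) cyc+4: BAD: Δcyc=4≠L

first_bad_hop = 1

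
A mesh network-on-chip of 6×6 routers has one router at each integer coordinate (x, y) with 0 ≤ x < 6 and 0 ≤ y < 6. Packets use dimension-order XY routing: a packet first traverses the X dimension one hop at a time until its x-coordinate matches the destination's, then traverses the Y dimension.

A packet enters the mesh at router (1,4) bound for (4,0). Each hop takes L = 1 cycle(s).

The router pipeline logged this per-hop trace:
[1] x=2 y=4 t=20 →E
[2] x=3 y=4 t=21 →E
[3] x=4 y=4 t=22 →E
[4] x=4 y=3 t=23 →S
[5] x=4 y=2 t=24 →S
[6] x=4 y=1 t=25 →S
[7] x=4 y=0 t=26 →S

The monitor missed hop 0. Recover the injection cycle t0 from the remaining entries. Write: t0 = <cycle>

t0 = 19

cyc[1] = 20 and cyc[k] = t0 + k·L for every k.
Subtract one hop: t0 = 20 − 1 = 19.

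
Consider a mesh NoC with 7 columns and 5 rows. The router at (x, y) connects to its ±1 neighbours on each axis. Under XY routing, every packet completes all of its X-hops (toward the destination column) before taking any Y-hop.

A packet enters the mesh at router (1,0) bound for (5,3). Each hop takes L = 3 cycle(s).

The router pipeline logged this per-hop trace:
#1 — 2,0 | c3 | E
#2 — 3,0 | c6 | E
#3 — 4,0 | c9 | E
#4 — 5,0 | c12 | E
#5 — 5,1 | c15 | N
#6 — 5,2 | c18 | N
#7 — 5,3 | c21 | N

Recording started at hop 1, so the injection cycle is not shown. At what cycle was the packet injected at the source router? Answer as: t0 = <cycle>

cyc[1] = 3 and cyc[k] = t0 + k·L for every k.
Subtract one hop: t0 = 3 − 3 = 0.

t0 = 0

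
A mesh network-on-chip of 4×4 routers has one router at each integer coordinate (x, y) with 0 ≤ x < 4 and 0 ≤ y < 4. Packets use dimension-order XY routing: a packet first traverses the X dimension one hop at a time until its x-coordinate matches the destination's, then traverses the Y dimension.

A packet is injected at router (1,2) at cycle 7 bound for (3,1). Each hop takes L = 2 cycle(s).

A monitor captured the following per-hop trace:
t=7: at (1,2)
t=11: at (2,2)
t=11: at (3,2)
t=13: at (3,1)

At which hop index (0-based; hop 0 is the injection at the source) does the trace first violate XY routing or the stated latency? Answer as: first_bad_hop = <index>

hop 1: step (+1,+0), +4 cyc — BAD: Δcyc=4≠L

first_bad_hop = 1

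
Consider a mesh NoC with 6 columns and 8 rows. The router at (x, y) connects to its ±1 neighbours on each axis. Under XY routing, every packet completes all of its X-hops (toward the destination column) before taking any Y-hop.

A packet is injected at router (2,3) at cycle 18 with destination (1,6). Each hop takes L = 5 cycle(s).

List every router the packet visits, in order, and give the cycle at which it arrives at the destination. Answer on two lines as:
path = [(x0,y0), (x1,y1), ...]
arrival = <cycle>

  0. router=(2,3) cycle=18 (inject)
  1. router=(1,3) cycle=23 dir=W
  2. router=(1,4) cycle=28 dir=N
  3. router=(1,5) cycle=33 dir=N
  4. router=(1,6) cycle=38 dir=N

path = [(2,3), (1,3), (1,4), (1,5), (1,6)]
arrival = 38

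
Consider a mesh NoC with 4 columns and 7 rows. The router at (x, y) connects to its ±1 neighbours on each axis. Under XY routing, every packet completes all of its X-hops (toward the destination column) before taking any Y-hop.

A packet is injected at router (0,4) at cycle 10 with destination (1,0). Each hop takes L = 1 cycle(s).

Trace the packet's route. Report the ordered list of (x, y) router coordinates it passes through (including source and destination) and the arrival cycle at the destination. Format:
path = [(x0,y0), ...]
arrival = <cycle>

  0. router=(0,4) cycle=10 (inject)
  1. router=(1,4) cycle=11 dir=E
  2. router=(1,3) cycle=12 dir=S
  3. router=(1,2) cycle=13 dir=S
  4. router=(1,1) cycle=14 dir=S
  5. router=(1,0) cycle=15 dir=S

path = [(0,4), (1,4), (1,3), (1,2), (1,1), (1,0)]
arrival = 15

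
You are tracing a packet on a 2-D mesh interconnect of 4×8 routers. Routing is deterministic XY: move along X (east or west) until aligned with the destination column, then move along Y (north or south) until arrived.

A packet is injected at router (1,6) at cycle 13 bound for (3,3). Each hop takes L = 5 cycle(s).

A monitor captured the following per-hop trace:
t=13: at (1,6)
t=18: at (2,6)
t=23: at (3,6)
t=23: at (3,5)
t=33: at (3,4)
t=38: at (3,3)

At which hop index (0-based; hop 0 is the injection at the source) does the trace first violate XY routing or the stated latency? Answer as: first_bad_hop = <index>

first_bad_hop = 3

[1] (+1,+0) / 5c ⇒ ok
[2] (+1,+0) / 5c ⇒ ok
[3] (+0,-1) / 0c ⇒ BAD: Δcyc=0≠L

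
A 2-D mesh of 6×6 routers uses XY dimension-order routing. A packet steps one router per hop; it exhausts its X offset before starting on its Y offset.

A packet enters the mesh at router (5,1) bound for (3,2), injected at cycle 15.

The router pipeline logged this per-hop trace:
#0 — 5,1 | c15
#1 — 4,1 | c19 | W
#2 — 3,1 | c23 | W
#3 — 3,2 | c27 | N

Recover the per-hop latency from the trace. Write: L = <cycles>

L = 4

Δcyc across hop 0→1: 19 − 15 = 4.
That increment is L by definition: L = 4.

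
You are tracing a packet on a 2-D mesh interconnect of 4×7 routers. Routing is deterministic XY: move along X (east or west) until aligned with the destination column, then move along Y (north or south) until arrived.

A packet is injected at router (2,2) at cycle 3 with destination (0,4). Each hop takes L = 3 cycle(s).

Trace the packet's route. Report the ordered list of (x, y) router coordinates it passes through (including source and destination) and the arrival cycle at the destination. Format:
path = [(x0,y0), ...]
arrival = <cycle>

hop 0: (2,2) @ cyc 3
hop 1: (1,2) @ cyc 6  [W]
hop 2: (0,2) @ cyc 9  [W]
hop 3: (0,3) @ cyc 12  [N]
hop 4: (0,4) @ cyc 15  [N]

path = [(2,2), (1,2), (0,2), (0,3), (0,4)]
arrival = 15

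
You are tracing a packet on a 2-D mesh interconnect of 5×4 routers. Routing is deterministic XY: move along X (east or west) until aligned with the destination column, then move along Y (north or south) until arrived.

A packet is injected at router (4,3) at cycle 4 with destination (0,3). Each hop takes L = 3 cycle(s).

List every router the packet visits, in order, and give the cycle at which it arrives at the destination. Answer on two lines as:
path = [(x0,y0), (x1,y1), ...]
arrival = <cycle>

path = [(4,3), (3,3), (2,3), (1,3), (0,3)]
arrival = 16

src (4,3)  cyc=4
W→(3,3)  cyc=7
W→(2,3)  cyc=10
W→(1,3)  cyc=13
W→(0,3)  cyc=16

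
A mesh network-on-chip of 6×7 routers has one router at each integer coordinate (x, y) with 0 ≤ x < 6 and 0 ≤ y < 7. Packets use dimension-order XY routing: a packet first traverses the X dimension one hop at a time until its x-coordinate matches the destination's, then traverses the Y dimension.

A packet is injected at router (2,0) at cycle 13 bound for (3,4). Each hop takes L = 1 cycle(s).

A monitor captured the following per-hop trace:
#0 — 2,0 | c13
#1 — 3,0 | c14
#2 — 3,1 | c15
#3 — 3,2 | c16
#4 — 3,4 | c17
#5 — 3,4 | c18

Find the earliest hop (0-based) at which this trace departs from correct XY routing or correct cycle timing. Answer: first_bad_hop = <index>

first_bad_hop = 4

[1] (+1,+0) / 1c ⇒ ok
[2] (+0,+1) / 1c ⇒ ok
[3] (+0,+1) / 1c ⇒ ok
[4] (+0,+2) / 1c ⇒ BAD: non-unit step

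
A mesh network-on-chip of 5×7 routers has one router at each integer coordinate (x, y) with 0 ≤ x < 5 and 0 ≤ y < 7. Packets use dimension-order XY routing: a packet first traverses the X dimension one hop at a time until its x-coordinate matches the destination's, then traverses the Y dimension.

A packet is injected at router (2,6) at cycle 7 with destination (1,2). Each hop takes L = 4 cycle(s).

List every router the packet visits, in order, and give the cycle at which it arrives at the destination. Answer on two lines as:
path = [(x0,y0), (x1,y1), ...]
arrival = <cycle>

path = [(2,6), (1,6), (1,5), (1,4), (1,3), (1,2)]
arrival = 27

t=7: at (2,6)
t=11: at (1,6) after W
t=15: at (1,5) after S
t=19: at (1,4) after S
t=23: at (1,3) after S
t=27: at (1,2) after S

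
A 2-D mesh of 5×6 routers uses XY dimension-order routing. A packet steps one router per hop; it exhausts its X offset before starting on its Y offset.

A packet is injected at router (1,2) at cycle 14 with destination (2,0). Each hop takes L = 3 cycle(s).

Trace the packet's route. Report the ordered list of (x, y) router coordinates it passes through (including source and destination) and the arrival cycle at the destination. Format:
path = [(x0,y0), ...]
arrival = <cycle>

  0. router=(1,2) cycle=14 (inject)
  1. router=(2,2) cycle=17 dir=E
  2. router=(2,1) cycle=20 dir=S
  3. router=(2,0) cycle=23 dir=S

path = [(1,2), (2,2), (2,1), (2,0)]
arrival = 23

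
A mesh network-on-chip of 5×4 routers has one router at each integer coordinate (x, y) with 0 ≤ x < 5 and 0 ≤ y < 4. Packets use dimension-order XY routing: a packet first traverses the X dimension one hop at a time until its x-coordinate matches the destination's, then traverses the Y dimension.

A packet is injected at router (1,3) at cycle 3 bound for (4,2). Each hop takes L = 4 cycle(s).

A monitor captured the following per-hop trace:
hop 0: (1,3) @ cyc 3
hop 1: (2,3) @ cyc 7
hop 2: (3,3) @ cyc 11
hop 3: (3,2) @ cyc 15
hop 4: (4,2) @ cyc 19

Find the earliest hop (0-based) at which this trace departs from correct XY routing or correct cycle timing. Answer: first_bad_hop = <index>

  1: Δx=+1 Δy=+0 Δt=4 [ok]
  2: Δx=+1 Δy=+0 Δt=4 [ok]
  3: Δx=+0 Δy=-1 Δt=4 [BAD: Y-move but x=3≠4]

first_bad_hop = 3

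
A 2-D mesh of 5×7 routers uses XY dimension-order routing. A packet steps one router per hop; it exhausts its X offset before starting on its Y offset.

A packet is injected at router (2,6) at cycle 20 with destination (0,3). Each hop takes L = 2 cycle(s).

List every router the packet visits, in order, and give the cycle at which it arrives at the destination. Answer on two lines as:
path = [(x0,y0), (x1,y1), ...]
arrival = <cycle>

  0. router=(2,6) cycle=20 (inject)
  1. router=(1,6) cycle=22 dir=W
  2. router=(0,6) cycle=24 dir=W
  3. router=(0,5) cycle=26 dir=S
  4. router=(0,4) cycle=28 dir=S
  5. router=(0,3) cycle=30 dir=S

path = [(2,6), (1,6), (0,6), (0,5), (0,4), (0,3)]
arrival = 30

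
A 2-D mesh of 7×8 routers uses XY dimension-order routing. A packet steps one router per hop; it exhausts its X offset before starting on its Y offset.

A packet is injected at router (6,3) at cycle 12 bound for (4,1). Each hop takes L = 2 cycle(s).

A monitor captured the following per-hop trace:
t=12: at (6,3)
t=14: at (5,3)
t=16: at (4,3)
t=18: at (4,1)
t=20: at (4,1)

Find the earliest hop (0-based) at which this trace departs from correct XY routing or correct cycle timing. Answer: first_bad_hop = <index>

hop 1: step (-1,+0), +2 cyc — ok
hop 2: step (-1,+0), +2 cyc — ok
hop 3: step (+0,-2), +2 cyc — BAD: non-unit step

first_bad_hop = 3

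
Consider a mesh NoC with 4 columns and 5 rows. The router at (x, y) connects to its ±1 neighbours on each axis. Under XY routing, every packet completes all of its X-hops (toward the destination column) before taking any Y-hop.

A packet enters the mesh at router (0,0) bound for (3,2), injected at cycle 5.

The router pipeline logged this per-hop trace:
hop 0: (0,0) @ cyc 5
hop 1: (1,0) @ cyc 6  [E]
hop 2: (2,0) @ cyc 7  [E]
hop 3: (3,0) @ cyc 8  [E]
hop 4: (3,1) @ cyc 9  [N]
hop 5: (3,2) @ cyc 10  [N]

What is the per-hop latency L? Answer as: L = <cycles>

L = 1

From hop 0 (5) to hop 1 (6): +1 cycles.
Each hop adds L, hence L = 1.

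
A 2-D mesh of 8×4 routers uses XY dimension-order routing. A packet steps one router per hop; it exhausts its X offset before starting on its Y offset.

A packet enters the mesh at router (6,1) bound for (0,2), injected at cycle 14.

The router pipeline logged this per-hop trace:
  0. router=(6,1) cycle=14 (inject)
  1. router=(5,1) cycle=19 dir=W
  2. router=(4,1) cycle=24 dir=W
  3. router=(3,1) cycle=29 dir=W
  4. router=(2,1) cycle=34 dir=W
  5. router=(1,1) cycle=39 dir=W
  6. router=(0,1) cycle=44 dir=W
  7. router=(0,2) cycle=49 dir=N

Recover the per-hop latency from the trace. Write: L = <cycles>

L = 5

Between hops 0 and 1 the cycle counter advances 19 − 14 = 5.
One hop costs L cycles, so L = 5.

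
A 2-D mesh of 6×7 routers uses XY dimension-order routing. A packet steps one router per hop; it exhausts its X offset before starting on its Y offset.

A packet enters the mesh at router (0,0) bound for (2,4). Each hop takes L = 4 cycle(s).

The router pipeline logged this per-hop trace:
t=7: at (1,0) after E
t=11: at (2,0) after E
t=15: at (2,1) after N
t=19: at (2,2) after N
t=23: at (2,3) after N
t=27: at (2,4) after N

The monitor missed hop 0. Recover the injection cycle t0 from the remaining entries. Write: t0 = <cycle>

cyc[1] = 7 and cyc[k] = t0 + k·L for every k.
Subtract one hop: t0 = 7 − 4 = 3.

t0 = 3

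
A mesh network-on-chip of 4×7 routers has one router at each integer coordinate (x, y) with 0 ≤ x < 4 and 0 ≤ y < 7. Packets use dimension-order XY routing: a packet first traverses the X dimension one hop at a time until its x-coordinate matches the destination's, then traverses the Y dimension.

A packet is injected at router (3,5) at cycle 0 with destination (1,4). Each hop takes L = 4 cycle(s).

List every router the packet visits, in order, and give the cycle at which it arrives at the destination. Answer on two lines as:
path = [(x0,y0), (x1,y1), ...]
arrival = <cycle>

path = [(3,5), (2,5), (1,5), (1,4)]
arrival = 12

t=0: at (3,5)
t=4: at (2,5) after W
t=8: at (1,5) after W
t=12: at (1,4) after S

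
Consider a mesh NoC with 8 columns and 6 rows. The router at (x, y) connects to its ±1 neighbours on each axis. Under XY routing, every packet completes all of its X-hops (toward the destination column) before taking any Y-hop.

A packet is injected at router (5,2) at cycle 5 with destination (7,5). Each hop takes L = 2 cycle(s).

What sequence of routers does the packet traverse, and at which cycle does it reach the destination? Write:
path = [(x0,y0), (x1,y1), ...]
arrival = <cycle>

path = [(5,2), (6,2), (7,2), (7,3), (7,4), (7,5)]
arrival = 15

hop 0: (5,2) @ cyc 5
hop 1: (6,2) @ cyc 7  [E]
hop 2: (7,2) @ cyc 9  [E]
hop 3: (7,3) @ cyc 11  [N]
hop 4: (7,4) @ cyc 13  [N]
hop 5: (7,5) @ cyc 15  [N]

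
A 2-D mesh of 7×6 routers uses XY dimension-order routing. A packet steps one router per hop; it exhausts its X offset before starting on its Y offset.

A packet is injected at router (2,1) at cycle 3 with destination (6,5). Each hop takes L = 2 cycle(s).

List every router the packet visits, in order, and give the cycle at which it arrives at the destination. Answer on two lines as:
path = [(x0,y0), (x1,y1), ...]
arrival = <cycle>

path = [(2,1), (3,1), (4,1), (5,1), (6,1), (6,2), (6,3), (6,4), (6,5)]
arrival = 19

hop 0: (2,1) @ cyc 3
hop 1: (3,1) @ cyc 5  [E]
hop 2: (4,1) @ cyc 7  [E]
hop 3: (5,1) @ cyc 9  [E]
hop 4: (6,1) @ cyc 11  [E]
hop 5: (6,2) @ cyc 13  [N]
hop 6: (6,3) @ cyc 15  [N]
hop 7: (6,4) @ cyc 17  [N]
hop 8: (6,5) @ cyc 19  [N]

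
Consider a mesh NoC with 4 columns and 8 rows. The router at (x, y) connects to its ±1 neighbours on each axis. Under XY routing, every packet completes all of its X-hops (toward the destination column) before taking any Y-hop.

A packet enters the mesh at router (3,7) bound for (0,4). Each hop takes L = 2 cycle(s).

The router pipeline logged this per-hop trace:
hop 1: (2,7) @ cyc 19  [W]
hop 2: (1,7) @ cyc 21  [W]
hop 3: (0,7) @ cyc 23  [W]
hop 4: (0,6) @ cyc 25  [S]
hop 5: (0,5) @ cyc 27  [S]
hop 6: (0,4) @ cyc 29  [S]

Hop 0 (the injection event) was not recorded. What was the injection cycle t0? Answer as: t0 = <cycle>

t0 = 17

At hop 1 the cycle is 19; in general cyc_k = t0 + kL.
t0 = cyc[1] − L = 19 − 2 = 17.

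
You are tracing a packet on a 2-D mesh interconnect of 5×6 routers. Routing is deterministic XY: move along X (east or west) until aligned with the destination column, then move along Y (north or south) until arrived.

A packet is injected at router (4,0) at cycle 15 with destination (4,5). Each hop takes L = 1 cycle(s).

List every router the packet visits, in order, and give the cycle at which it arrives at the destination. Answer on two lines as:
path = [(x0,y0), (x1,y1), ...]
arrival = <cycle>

path = [(4,0), (4,1), (4,2), (4,3), (4,4), (4,5)]
arrival = 20

t=15: at (4,0)
t=16: at (4,1) after N
t=17: at (4,2) after N
t=18: at (4,3) after N
t=19: at (4,4) after N
t=20: at (4,5) after N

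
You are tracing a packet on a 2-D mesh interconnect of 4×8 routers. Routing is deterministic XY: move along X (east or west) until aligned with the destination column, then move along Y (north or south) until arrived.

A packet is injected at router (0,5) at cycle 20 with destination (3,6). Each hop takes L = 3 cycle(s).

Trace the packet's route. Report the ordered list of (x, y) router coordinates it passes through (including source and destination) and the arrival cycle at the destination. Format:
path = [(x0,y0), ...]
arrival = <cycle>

src (0,5)  cyc=20
E→(1,5)  cyc=23
E→(2,5)  cyc=26
E→(3,5)  cyc=29
N→(3,6)  cyc=32

path = [(0,5), (1,5), (2,5), (3,5), (3,6)]
arrival = 32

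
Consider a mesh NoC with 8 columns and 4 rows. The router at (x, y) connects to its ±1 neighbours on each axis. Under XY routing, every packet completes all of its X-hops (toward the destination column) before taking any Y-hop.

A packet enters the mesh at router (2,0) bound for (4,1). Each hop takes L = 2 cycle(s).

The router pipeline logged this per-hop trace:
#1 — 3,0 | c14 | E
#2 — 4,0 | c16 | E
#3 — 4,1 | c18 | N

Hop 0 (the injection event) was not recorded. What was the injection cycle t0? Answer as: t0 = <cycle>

t0 = 12

Hop 1 reached at cycle 14; hop k is at t0 + k·L.
So t0 = 14 − 1·2 = 12.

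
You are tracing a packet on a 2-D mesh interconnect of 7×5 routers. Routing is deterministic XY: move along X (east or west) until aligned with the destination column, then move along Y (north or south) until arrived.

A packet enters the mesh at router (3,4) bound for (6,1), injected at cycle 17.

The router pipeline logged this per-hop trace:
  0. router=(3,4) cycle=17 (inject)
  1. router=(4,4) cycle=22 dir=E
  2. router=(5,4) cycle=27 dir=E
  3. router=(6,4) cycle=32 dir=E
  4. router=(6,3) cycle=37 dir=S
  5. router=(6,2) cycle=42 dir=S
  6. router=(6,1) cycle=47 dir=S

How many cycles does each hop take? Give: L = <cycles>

Δcyc across hop 0→1: 22 − 17 = 5.
That increment is L by definition: L = 5.

L = 5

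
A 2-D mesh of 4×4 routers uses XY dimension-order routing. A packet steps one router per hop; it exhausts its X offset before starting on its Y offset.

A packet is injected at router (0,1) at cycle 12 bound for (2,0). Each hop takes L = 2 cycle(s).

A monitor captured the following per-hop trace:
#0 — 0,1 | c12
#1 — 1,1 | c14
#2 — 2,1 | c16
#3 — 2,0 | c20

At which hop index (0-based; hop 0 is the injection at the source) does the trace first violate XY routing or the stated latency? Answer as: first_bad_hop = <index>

  1: Δx=+1 Δy=+0 Δt=2 [ok]
  2: Δx=+1 Δy=+0 Δt=2 [ok]
  3: Δx=+0 Δy=-1 Δt=4 [BAD: Δcyc=4≠L]

first_bad_hop = 3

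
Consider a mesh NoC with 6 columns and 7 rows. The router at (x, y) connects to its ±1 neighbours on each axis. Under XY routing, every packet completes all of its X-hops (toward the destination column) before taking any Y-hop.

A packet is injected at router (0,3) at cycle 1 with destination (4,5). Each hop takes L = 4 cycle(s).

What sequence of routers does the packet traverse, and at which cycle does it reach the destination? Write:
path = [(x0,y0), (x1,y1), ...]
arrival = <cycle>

[0] x=0 y=3 t=1
[1] x=1 y=3 t=5 →E
[2] x=2 y=3 t=9 →E
[3] x=3 y=3 t=13 →E
[4] x=4 y=3 t=17 →E
[5] x=4 y=4 t=21 →N
[6] x=4 y=5 t=25 →N

path = [(0,3), (1,3), (2,3), (3,3), (4,3), (4,4), (4,5)]
arrival = 25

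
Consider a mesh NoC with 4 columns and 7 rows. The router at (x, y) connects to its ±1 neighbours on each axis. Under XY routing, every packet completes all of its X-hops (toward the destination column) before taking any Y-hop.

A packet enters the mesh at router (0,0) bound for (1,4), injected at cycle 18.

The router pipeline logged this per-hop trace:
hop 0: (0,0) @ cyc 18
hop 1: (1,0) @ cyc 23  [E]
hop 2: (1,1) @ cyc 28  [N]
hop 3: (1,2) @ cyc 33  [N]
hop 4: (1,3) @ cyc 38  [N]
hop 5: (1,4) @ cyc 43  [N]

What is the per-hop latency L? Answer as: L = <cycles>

L = 5

cyc[1] − cyc[0] = 23 − 18 = 5.
One hop costs L cycles, so L = 5.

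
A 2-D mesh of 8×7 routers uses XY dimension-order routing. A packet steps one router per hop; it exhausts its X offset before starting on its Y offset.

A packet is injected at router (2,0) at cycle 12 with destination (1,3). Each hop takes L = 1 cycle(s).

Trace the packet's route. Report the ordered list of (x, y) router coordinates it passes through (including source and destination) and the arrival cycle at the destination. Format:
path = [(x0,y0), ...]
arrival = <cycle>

[0] x=2 y=0 t=12
[1] x=1 y=0 t=13 →W
[2] x=1 y=1 t=14 →N
[3] x=1 y=2 t=15 →N
[4] x=1 y=3 t=16 →N

path = [(2,0), (1,0), (1,1), (1,2), (1,3)]
arrival = 16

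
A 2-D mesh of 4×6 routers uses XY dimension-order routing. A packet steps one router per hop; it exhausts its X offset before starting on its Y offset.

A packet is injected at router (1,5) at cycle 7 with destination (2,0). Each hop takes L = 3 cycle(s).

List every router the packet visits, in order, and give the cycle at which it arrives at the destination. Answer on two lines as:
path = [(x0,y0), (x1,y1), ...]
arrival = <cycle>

hop 0: (1,5) @ cyc 7
hop 1: (2,5) @ cyc 10  [E]
hop 2: (2,4) @ cyc 13  [S]
hop 3: (2,3) @ cyc 16  [S]
hop 4: (2,2) @ cyc 19  [S]
hop 5: (2,1) @ cyc 22  [S]
hop 6: (2,0) @ cyc 25  [S]

path = [(1,5), (2,5), (2,4), (2,3), (2,2), (2,1), (2,0)]
arrival = 25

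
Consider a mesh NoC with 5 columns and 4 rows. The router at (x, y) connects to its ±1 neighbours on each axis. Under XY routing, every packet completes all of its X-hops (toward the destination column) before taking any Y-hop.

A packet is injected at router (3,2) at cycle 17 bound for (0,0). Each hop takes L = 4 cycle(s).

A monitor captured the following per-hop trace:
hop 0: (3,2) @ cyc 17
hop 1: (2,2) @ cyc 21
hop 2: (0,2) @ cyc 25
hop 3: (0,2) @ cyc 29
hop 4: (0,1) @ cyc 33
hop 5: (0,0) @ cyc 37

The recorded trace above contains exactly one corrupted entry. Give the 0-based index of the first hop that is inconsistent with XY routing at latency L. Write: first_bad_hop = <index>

first_bad_hop = 2

hop 1: step (-1,+0), +4 cyc — ok
hop 2: step (-2,+0), +4 cyc — BAD: non-unit step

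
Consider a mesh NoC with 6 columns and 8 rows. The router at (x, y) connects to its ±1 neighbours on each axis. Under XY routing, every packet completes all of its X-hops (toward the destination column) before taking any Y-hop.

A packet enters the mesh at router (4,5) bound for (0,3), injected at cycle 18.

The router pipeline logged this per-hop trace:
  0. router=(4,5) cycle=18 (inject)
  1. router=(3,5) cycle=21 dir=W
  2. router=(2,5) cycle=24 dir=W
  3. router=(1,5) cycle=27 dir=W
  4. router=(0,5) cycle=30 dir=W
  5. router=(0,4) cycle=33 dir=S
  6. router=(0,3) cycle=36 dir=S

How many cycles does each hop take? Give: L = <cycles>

Δcyc across hop 0→1: 21 − 18 = 3.
One hop costs L cycles, so L = 3.

L = 3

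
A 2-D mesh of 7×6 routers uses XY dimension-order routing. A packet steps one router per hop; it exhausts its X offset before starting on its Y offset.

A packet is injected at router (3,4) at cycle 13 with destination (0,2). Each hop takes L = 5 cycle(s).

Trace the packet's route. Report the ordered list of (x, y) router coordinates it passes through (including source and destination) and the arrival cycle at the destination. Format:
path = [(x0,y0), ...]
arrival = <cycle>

path = [(3,4), (2,4), (1,4), (0,4), (0,3), (0,2)]
arrival = 38

hop 0: (3,4) @ cyc 13
hop 1: (2,4) @ cyc 18  [W]
hop 2: (1,4) @ cyc 23  [W]
hop 3: (0,4) @ cyc 28  [W]
hop 4: (0,3) @ cyc 33  [S]
hop 5: (0,2) @ cyc 38  [S]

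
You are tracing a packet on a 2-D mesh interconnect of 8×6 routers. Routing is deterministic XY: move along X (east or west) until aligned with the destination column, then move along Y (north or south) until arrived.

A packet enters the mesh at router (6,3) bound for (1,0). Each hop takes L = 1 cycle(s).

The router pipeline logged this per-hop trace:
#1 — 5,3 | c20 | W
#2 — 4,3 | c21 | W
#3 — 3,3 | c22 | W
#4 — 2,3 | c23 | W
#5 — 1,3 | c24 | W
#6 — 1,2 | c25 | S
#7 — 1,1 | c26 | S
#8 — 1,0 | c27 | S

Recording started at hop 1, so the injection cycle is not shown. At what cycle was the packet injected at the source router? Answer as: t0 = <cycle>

t0 = 19

Hop 1 reached at cycle 20; hop k is at t0 + k·L.
Subtract one hop: t0 = 20 − 1 = 19.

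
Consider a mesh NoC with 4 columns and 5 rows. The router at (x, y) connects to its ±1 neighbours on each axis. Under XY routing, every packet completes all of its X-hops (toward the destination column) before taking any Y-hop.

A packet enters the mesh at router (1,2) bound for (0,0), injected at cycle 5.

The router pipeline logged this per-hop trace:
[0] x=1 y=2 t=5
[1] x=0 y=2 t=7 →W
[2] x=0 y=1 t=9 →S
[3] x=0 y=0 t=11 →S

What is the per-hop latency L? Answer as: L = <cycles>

cyc[1] − cyc[0] = 7 − 5 = 2.
One hop costs L cycles, so L = 2.

L = 2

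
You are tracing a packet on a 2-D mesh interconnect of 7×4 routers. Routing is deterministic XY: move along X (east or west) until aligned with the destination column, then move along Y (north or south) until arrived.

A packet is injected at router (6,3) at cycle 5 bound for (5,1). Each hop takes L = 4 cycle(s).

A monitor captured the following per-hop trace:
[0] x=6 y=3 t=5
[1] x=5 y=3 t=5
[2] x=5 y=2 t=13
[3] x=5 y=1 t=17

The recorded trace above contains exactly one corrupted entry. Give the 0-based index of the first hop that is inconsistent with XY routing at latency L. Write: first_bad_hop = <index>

  1: Δx=-1 Δy=+0 Δt=0 [BAD: Δcyc=0≠L]

first_bad_hop = 1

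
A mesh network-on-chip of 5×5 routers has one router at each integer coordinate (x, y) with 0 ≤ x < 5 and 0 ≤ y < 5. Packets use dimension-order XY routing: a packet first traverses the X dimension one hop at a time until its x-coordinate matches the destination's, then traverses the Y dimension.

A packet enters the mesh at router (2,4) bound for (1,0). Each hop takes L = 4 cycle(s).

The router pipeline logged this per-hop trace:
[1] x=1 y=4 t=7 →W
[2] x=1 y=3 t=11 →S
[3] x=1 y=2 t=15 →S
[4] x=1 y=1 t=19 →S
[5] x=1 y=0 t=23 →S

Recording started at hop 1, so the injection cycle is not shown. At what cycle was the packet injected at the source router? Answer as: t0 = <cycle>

At hop 1 the cycle is 7; in general cyc_k = t0 + kL.
Subtract one hop: t0 = 7 − 4 = 3.

t0 = 3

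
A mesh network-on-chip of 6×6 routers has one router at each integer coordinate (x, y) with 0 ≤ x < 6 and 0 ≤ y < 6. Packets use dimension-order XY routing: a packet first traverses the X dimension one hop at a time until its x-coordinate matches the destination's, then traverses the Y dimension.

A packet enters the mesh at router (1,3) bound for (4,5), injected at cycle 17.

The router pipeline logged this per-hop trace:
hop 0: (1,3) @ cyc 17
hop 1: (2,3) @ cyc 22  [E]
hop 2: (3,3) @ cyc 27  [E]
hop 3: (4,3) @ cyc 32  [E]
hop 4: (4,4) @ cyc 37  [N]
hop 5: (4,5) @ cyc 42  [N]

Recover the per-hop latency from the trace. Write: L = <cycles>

L = 5

cyc[1] − cyc[0] = 22 − 17 = 5.
That increment is L by definition: L = 5.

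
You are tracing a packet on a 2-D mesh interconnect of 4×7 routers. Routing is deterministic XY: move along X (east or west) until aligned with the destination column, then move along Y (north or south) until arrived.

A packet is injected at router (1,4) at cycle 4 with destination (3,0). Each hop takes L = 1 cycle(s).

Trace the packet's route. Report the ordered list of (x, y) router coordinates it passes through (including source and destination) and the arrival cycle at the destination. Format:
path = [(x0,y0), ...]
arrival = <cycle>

path = [(1,4), (2,4), (3,4), (3,3), (3,2), (3,1), (3,0)]
arrival = 10

[0] x=1 y=4 t=4
[1] x=2 y=4 t=5 →E
[2] x=3 y=4 t=6 →E
[3] x=3 y=3 t=7 →S
[4] x=3 y=2 t=8 →S
[5] x=3 y=1 t=9 →S
[6] x=3 y=0 t=10 →S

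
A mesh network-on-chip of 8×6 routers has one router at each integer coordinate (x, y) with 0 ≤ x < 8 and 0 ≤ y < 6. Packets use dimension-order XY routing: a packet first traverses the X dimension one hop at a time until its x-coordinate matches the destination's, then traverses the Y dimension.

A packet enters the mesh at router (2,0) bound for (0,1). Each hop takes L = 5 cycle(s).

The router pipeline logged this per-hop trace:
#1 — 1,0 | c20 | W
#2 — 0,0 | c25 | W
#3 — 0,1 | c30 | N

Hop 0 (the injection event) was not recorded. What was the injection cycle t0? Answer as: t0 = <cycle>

At hop 1 the cycle is 20; in general cyc_k = t0 + kL.
So t0 = 20 − 1·5 = 15.

t0 = 15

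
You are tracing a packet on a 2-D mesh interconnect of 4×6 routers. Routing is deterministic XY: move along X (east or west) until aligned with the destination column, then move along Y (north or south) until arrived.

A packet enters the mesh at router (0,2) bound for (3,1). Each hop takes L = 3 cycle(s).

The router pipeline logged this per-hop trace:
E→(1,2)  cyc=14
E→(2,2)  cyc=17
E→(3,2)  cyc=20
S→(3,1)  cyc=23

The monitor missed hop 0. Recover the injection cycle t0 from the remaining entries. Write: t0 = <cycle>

t0 = 11

At hop 1 the cycle is 14; in general cyc_k = t0 + kL.
So t0 = 14 − 1·3 = 11.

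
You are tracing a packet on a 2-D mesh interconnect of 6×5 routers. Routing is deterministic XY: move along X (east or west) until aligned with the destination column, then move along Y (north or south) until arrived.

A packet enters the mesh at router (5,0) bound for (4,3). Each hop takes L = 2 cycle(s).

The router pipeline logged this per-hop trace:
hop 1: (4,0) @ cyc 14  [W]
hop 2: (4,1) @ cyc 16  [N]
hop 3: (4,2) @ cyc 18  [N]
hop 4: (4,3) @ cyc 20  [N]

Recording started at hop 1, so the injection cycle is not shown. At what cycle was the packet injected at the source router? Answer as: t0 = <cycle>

cyc[1] = 14 and cyc[k] = t0 + k·L for every k.
Therefore t0 = 14 − L = 12.

t0 = 12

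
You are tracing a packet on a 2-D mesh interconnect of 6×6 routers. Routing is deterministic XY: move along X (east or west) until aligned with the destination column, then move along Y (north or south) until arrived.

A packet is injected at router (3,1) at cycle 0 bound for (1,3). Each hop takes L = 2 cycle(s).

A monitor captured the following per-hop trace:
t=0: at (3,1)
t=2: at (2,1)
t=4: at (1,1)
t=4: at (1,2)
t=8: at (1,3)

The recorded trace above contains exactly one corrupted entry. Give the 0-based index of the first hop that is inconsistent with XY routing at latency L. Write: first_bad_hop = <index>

first_bad_hop = 3

hop 1: step (-1,+0), +2 cyc — ok
hop 2: step (-1,+0), +2 cyc — ok
hop 3: step (+0,+1), +0 cyc — BAD: Δcyc=0≠L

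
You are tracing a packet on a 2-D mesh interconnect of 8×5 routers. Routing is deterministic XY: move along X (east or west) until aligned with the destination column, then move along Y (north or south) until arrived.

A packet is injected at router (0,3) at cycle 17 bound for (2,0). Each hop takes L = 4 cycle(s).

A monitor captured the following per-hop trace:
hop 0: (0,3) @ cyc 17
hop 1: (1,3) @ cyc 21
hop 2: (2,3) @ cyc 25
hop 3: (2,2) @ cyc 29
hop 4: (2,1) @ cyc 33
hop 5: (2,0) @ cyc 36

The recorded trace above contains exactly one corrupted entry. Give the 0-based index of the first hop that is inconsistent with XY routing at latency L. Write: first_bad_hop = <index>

first_bad_hop = 5

hop 1: step (+1,+0), +4 cyc — ok
hop 2: step (+1,+0), +4 cyc — ok
hop 3: step (+0,-1), +4 cyc — ok
hop 4: step (+0,-1), +4 cyc — ok
hop 5: step (+0,-1), +3 cyc — BAD: Δcyc=3≠L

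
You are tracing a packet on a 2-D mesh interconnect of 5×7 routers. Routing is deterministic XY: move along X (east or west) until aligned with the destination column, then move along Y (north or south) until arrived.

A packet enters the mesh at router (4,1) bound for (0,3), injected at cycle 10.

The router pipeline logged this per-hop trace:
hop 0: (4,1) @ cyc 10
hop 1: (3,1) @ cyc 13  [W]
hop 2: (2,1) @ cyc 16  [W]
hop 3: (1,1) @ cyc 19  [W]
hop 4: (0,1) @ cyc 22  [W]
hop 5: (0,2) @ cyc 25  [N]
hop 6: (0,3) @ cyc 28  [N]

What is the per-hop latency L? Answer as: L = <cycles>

L = 3

From hop 0 (10) to hop 1 (13): +3 cycles.
One hop costs L cycles, so L = 3.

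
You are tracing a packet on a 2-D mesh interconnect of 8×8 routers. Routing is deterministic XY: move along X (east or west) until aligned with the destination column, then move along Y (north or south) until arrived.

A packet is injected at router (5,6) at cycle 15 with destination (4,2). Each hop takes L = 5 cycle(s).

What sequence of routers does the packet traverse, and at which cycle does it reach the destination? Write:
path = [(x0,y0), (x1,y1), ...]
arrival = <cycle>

hop 0: (5,6) @ cyc 15
hop 1: (4,6) @ cyc 20  [W]
hop 2: (4,5) @ cyc 25  [S]
hop 3: (4,4) @ cyc 30  [S]
hop 4: (4,3) @ cyc 35  [S]
hop 5: (4,2) @ cyc 40  [S]

path = [(5,6), (4,6), (4,5), (4,4), (4,3), (4,2)]
arrival = 40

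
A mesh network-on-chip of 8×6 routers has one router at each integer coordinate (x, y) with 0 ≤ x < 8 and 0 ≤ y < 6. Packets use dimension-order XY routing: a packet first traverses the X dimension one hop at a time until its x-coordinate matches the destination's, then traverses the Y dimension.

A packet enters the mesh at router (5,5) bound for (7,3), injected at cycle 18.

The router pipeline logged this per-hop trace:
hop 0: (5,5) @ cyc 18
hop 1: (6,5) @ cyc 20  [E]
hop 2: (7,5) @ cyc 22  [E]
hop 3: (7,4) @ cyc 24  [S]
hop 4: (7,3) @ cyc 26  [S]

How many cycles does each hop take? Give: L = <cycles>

From hop 0 (18) to hop 1 (20): +2 cycles.
Each hop adds L, hence L = 2.

L = 2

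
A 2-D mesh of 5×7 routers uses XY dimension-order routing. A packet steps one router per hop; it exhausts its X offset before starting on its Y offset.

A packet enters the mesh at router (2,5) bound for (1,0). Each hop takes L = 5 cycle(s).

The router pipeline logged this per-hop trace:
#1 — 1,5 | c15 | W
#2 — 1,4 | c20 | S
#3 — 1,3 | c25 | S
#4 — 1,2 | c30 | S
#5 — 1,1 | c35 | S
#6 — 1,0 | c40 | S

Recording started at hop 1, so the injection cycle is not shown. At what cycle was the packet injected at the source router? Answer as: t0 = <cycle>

At hop 1 the cycle is 15; in general cyc_k = t0 + kL.
Therefore t0 = 15 − L = 10.

t0 = 10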